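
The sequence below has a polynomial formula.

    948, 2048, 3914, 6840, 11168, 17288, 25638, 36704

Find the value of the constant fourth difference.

D1: 1100, 1866, 2926, 4328, 6120, 8350, 11066
D2: 766, 1060, 1402, 1792, 2230, 2716
D3: 294, 342, 390, 438, 486
D4: 48, 48, 48, 48

48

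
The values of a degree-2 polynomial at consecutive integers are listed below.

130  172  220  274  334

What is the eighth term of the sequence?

550

D1: 42 , 48 , 54 , 60
D2: 6 , 6 , 6
Second differences constant at 6.
60 + 6 = 66;  334 + 66 = 400
66 + 6 = 72;  400 + 72 = 472
72 + 6 = 78;  472 + 78 = 550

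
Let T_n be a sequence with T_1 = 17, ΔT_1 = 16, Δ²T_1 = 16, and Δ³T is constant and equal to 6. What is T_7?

473

Build the table forward from the leading diagonal:
Δ³: 6, 6, 6, 6, 6, 6, 6
Δ²: 16, 22, 28, 34, 40, 46, 52
Δ: 16, 32, 54, 82, 116, 156, 202
T: 17, 33, 65, 119, 201, 317, 473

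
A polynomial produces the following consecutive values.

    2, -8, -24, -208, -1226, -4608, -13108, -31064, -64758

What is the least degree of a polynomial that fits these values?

D1: -10, -16, -184, -1018, -3382, -8500, -17956, -33694
D2: -6, -168, -834, -2364, -5118, -9456, -15738
D3: -162, -666, -1530, -2754, -4338, -6282
D4: -504, -864, -1224, -1584, -1944
D5: -360, -360, -360, -360
The fifth differences are constant, so the polynomial has degree 5.

5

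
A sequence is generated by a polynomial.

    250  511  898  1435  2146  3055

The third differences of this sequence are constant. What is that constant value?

Δ: 261, 387, 537, 711, 909
Δ²: 126, 150, 174, 198
Δ³: 24, 24, 24

24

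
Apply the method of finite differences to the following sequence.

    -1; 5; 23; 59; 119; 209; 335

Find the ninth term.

719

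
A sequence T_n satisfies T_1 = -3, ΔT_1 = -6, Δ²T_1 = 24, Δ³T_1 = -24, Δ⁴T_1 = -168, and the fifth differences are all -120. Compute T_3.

Build the table forward from the leading diagonal:
Δ⁵: -120  -120  -120
Δ⁴: -168  -288  -408
Δ³: -24  -192  -480
Δ²: 24  0  -192
Δ: -6  18  18
T: -3  -9  9

9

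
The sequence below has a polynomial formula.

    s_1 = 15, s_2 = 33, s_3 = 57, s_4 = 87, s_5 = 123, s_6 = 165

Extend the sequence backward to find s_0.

3

18  24  30  36  42
6  6  6  6
The second differences are constant at 6.
Work back: 18 − 6 = 12;  15 − 12 = 3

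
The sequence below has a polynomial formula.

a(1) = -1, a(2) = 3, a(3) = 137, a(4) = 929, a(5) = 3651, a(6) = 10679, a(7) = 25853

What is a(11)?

316209

D1: 4 , 134 , 792 , 2722 , 7028 , 15174
D2: 130 , 658 , 1930 , 4306 , 8146
D3: 528 , 1272 , 2376 , 3840
D4: 744 , 1104 , 1464
D5: 360 , 360
Constant fifth difference = 360, so extend:
1464 + 360 = 1824;  3840 + 1824 = 5664;  8146 + 5664 = 13810;  15174 + 13810 = 28984;  25853 + 28984 = 54837
1824 + 360 = 2184;  5664 + 2184 = 7848;  13810 + 7848 = 21658;  28984 + 21658 = 50642;  54837 + 50642 = 105479
2184 + 360 = 2544;  7848 + 2544 = 10392;  21658 + 10392 = 32050;  50642 + 32050 = 82692;  105479 + 82692 = 188171
2544 + 360 = 2904;  10392 + 2904 = 13296;  32050 + 13296 = 45346;  82692 + 45346 = 128038;  188171 + 128038 = 316209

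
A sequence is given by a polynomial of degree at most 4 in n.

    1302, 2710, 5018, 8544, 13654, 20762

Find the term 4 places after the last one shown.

79134

First differences: 1408, 2308, 3526, 5110, 7108
Second differences: 900, 1218, 1584, 1998
Third differences: 318, 366, 414
Fourth differences: 48, 48
The fourth differences are constant (48).
414 + 48 = 462;  1998 + 462 = 2460;  7108 + 2460 = 9568;  20762 + 9568 = 30330
462 + 48 = 510;  2460 + 510 = 2970;  9568 + 2970 = 12538;  30330 + 12538 = 42868
510 + 48 = 558;  2970 + 558 = 3528;  12538 + 3528 = 16066;  42868 + 16066 = 58934
558 + 48 = 606;  3528 + 606 = 4134;  16066 + 4134 = 20200;  58934 + 20200 = 79134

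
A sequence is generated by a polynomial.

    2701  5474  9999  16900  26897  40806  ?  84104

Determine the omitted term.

59539

Using the first 6 terms:
First differences: 2773  4525  6901  9997  13909
Second differences: 1752  2376  3096  3912
Third differences: 624  720  816
Fourth differences: 96  96
Constant fourth difference = 96.
Extend forward: 816 + 96 = 912;  3912 + 912 = 4824;  13909 + 4824 = 18733;  40806 + 18733 = 59539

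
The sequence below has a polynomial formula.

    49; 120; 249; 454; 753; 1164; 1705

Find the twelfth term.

6990

Δ: 71, 129, 205, 299, 411, 541
Δ²: 58, 76, 94, 112, 130
Δ³: 18, 18, 18, 18
Constant third difference = 18, so extend:
130 + 18 = 148;  541 + 148 = 689;  1705 + 689 = 2394
148 + 18 = 166;  689 + 166 = 855;  2394 + 855 = 3249
166 + 18 = 184;  855 + 184 = 1039;  3249 + 1039 = 4288
184 + 18 = 202;  1039 + 202 = 1241;  4288 + 1241 = 5529
202 + 18 = 220;  1241 + 220 = 1461;  5529 + 1461 = 6990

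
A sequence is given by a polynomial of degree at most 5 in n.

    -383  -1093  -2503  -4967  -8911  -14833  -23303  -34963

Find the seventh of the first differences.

-11660

D1: -710, -1410, -2464, -3944, -5922, -8470, -11660
D2: -700, -1054, -1480, -1978, -2548, -3190
D3: -354, -426, -498, -570, -642
D4: -72, -72, -72, -72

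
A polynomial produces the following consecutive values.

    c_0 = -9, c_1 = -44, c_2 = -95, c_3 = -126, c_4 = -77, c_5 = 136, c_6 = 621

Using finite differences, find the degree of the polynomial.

4

-35, -51, -31, 49, 213, 485
-16, 20, 80, 164, 272
36, 60, 84, 108
24, 24, 24
The fourth differences are constant, so the polynomial has degree 4.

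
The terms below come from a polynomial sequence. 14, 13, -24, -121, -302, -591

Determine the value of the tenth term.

-3307

Δ: -1, -37, -97, -181, -289
Δ²: -36, -60, -84, -108
Δ³: -24, -24, -24
Constant third difference = -24, so extend:
-108 − 24 = -132;  -289 − 132 = -421;  -591 − 421 = -1012
-132 − 24 = -156;  -421 − 156 = -577;  -1012 − 577 = -1589
-156 − 24 = -180;  -577 − 180 = -757;  -1589 − 757 = -2346
-180 − 24 = -204;  -757 − 204 = -961;  -2346 − 961 = -3307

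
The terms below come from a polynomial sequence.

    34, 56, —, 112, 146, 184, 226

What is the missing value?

Using the last 4 terms:
34  38  42
4  4
Constant second difference = 4.
Extend backward: 34 − 4 = 30;  112 − 30 = 82

82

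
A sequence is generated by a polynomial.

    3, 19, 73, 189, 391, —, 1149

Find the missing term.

Using the first 5 terms:
First differences: 16  54  116  202
Second differences: 38  62  86
Third differences: 24  24
Constant third difference = 24.
Extend forward: 86 + 24 = 110;  202 + 110 = 312;  391 + 312 = 703

703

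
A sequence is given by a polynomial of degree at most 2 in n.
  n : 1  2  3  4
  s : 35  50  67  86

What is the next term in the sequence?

Δ: 15, 17, 19
Δ²: 2, 2
Second differences constant at 2.
19 + 2 = 21;  86 + 21 = 107

107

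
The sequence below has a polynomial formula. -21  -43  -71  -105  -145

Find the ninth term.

Δ: -22, -28, -34, -40
Δ²: -6, -6, -6
The second differences are constant (-6).
-40 − 6 = -46;  -145 − 46 = -191
-46 − 6 = -52;  -191 − 52 = -243
-52 − 6 = -58;  -243 − 58 = -301
-58 − 6 = -64;  -301 − 64 = -365

-365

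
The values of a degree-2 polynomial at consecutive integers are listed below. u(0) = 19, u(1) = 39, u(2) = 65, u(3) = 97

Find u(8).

First differences: 20, 26, 32
Second differences: 6, 6
Second differences constant at 6.
32 + 6 = 38;  97 + 38 = 135
38 + 6 = 44;  135 + 44 = 179
44 + 6 = 50;  179 + 50 = 229
50 + 6 = 56;  229 + 56 = 285
56 + 6 = 62;  285 + 62 = 347

347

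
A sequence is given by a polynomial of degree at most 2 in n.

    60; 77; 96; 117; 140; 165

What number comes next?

192

D1: 17 , 19 , 21 , 23 , 25
D2: 2 , 2 , 2 , 2
The second differences are constant (2).
25 + 2 = 27;  165 + 27 = 192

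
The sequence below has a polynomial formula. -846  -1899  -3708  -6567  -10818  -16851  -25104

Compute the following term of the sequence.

-36063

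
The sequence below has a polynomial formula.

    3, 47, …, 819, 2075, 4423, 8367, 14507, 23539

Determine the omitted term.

Using the last 6 terms:
1256  2348  3944  6140  9032
1092  1596  2196  2892
504  600  696
96  96
Constant fourth difference = 96.
Extend backward: 504 − 96 = 408;  1092 − 408 = 684;  1256 − 684 = 572;  819 − 572 = 247

247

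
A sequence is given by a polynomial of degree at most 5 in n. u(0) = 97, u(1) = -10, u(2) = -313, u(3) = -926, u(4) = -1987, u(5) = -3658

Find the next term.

-6125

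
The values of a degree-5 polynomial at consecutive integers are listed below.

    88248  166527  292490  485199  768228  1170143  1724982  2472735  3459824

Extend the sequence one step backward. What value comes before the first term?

42623

78279  125963  192709  283029  401915  554839  747753  987089
47684  66746  90320  118886  152924  192914  239336
19062  23574  28566  34038  39990  46422
4512  4992  5472  5952  6432
480  480  480  480
The fifth differences are constant at 480.
Work back: 4512 − 480 = 4032;  19062 − 4032 = 15030;  47684 − 15030 = 32654;  78279 − 32654 = 45625;  88248 − 45625 = 42623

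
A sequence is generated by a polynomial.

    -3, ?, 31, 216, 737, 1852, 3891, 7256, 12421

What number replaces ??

-4

Using the last 7 terms:
Δ: 185  521  1115  2039  3365  5165
Δ²: 336  594  924  1326  1800
Δ³: 258  330  402  474
Δ⁴: 72  72  72
Constant fourth difference = 72.
Extend backward: 258 − 72 = 186;  336 − 186 = 150;  185 − 150 = 35;  31 − 35 = -4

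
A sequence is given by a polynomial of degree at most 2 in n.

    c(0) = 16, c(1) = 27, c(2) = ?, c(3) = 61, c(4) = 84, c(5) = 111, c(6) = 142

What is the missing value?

Using the last 4 terms:
23, 27, 31
4, 4
Constant second difference = 4.
Extend backward: 23 − 4 = 19;  61 − 19 = 42

42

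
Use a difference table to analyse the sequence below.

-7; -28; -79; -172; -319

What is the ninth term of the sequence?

-1687

First differences: -21  -51  -93  -147
Second differences: -30  -42  -54
Third differences: -12  -12
Third differences constant at -12.
-54 − 12 = -66;  -147 − 66 = -213;  -319 − 213 = -532
-66 − 12 = -78;  -213 − 78 = -291;  -532 − 291 = -823
-78 − 12 = -90;  -291 − 90 = -381;  -823 − 381 = -1204
-90 − 12 = -102;  -381 − 102 = -483;  -1204 − 483 = -1687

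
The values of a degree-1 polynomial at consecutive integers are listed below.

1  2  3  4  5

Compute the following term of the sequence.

6

Δ: 1  1  1  1
First differences constant at 1.
5 + 1 = 6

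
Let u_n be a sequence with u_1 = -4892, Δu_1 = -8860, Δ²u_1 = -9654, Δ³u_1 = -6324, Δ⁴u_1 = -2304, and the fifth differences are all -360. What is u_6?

-220852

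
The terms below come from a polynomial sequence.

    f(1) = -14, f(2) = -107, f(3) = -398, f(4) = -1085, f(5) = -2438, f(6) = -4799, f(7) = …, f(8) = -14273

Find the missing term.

Using the first 6 terms:
-93, -291, -687, -1353, -2361
-198, -396, -666, -1008
-198, -270, -342
-72, -72
Constant fourth difference = -72.
Extend forward: -342 − 72 = -414;  -1008 − 414 = -1422;  -2361 − 1422 = -3783;  -4799 − 3783 = -8582

-8582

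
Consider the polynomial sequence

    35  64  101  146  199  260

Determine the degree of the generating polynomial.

29, 37, 45, 53, 61
8, 8, 8, 8
The second differences are constant, so the polynomial has degree 2.

2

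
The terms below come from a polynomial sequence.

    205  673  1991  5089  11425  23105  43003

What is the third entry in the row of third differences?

2106

Δ: 468, 1318, 3098, 6336, 11680, 19898
Δ²: 850, 1780, 3238, 5344, 8218
Δ³: 930, 1458, 2106, 2874
Δ⁴: 528, 648, 768
Δ⁵: 120, 120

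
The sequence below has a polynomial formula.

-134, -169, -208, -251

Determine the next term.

-35 , -39 , -43
-4 , -4
The second differences are constant (-4).
-43 − 4 = -47;  -251 − 47 = -298

-298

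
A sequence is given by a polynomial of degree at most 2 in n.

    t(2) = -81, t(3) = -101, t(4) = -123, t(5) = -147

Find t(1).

-63

Δ: -20  -22  -24
Δ²: -2  -2
The second differences are constant at -2.
Work back: -20 + 2 = -18;  -81 + 18 = -63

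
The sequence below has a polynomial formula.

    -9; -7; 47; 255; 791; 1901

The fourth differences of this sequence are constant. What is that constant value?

72

D1: 2, 54, 208, 536, 1110
D2: 52, 154, 328, 574
D3: 102, 174, 246
D4: 72, 72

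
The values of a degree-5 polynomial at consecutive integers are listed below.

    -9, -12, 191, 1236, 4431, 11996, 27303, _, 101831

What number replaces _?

55116

Using the first 7 terms:
Δ: -3  203  1045  3195  7565  15307
Δ²: 206  842  2150  4370  7742
Δ³: 636  1308  2220  3372
Δ⁴: 672  912  1152
Δ⁵: 240  240
Constant fifth difference = 240.
Extend forward: 1152 + 240 = 1392;  3372 + 1392 = 4764;  7742 + 4764 = 12506;  15307 + 12506 = 27813;  27303 + 27813 = 55116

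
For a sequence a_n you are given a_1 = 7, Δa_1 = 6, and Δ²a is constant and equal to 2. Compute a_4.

Build the table forward from the leading diagonal:
D2: 2, 2, 2, 2
D1: 6, 8, 10, 12
a: 7, 13, 21, 31

31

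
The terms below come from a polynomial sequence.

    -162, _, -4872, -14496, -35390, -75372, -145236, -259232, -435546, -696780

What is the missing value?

-1196

Using the last 8 terms:
Δ: -9624  -20894  -39982  -69864  -113996  -176314  -261234
Δ²: -11270  -19088  -29882  -44132  -62318  -84920
Δ³: -7818  -10794  -14250  -18186  -22602
Δ⁴: -2976  -3456  -3936  -4416
Δ⁵: -480  -480  -480
Constant fifth difference = -480.
Extend backward: -2976 + 480 = -2496;  -7818 + 2496 = -5322;  -11270 + 5322 = -5948;  -9624 + 5948 = -3676;  -4872 + 3676 = -1196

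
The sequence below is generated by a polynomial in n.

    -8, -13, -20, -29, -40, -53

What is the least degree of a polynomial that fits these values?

2

First differences: -5, -7, -9, -11, -13
Second differences: -2, -2, -2, -2
The second differences are constant, so the polynomial has degree 2.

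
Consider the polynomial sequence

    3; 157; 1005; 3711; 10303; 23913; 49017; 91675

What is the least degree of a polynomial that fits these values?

Δ: 154, 848, 2706, 6592, 13610, 25104, 42658
Δ²: 694, 1858, 3886, 7018, 11494, 17554
Δ³: 1164, 2028, 3132, 4476, 6060
Δ⁴: 864, 1104, 1344, 1584
Δ⁵: 240, 240, 240
The fifth differences are constant, so the polynomial has degree 5.

5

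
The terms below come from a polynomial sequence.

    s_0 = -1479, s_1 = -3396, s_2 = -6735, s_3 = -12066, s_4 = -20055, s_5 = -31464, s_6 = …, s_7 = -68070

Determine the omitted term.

-47151

Using the first 6 terms:
Δ: -1917, -3339, -5331, -7989, -11409
Δ²: -1422, -1992, -2658, -3420
Δ³: -570, -666, -762
Δ⁴: -96, -96
Constant fourth difference = -96.
Extend forward: -762 − 96 = -858;  -3420 − 858 = -4278;  -11409 − 4278 = -15687;  -31464 − 15687 = -47151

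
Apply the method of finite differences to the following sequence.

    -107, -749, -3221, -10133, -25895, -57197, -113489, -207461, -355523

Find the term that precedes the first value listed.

-5

D1: -642  -2472  -6912  -15762  -31302  -56292  -93972  -148062
D2: -1830  -4440  -8850  -15540  -24990  -37680  -54090
D3: -2610  -4410  -6690  -9450  -12690  -16410
D4: -1800  -2280  -2760  -3240  -3720
D5: -480  -480  -480  -480
The fifth differences are constant at -480.
Work back: -1800 + 480 = -1320;  -2610 + 1320 = -1290;  -1830 + 1290 = -540;  -642 + 540 = -102;  -107 + 102 = -5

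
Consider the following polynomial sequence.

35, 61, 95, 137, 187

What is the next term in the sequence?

First differences: 26, 34, 42, 50
Second differences: 8, 8, 8
The second differences are constant (8).
50 + 8 = 58;  187 + 58 = 245

245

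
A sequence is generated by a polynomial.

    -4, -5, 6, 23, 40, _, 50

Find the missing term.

Using the first 5 terms:
-1, 11, 17, 17
12, 6, 0
-6, -6
Constant third difference = -6.
Extend forward: 0 − 6 = -6;  17 − 6 = 11;  40 + 11 = 51

51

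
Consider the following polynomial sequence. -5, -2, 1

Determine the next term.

3 , 3
Constant first difference = 3, so extend:
1 + 3 = 4

4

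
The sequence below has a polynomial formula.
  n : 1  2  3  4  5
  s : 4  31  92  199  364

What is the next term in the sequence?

Δ: 27  61  107  165
Δ²: 34  46  58
Δ³: 12  12
Third differences constant at 12.
58 + 12 = 70;  165 + 70 = 235;  364 + 235 = 599

599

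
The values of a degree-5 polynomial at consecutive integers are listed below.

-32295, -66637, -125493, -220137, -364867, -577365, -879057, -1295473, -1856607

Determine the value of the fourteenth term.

-8240677

First differences: -34342, -58856, -94644, -144730, -212498, -301692, -416416, -561134
Second differences: -24514, -35788, -50086, -67768, -89194, -114724, -144718
Third differences: -11274, -14298, -17682, -21426, -25530, -29994
Fourth differences: -3024, -3384, -3744, -4104, -4464
Fifth differences: -360, -360, -360, -360
Fifth differences constant at -360.
-4464 − 360 = -4824;  -29994 − 4824 = -34818;  -144718 − 34818 = -179536;  -561134 − 179536 = -740670;  -1856607 − 740670 = -2597277
-4824 − 360 = -5184;  -34818 − 5184 = -40002;  -179536 − 40002 = -219538;  -740670 − 219538 = -960208;  -2597277 − 960208 = -3557485
-5184 − 360 = -5544;  -40002 − 5544 = -45546;  -219538 − 45546 = -265084;  -960208 − 265084 = -1225292;  -3557485 − 1225292 = -4782777
-5544 − 360 = -5904;  -45546 − 5904 = -51450;  -265084 − 51450 = -316534;  -1225292 − 316534 = -1541826;  -4782777 − 1541826 = -6324603
-5904 − 360 = -6264;  -51450 − 6264 = -57714;  -316534 − 57714 = -374248;  -1541826 − 374248 = -1916074;  -6324603 − 1916074 = -8240677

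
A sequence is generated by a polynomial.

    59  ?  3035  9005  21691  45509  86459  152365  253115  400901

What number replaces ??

Using the last 8 terms:
First differences: 5970  12686  23818  40950  65906  100750  147786
Second differences: 6716  11132  17132  24956  34844  47036
Third differences: 4416  6000  7824  9888  12192
Fourth differences: 1584  1824  2064  2304
Fifth differences: 240  240  240
Constant fifth difference = 240.
Extend backward: 1584 − 240 = 1344;  4416 − 1344 = 3072;  6716 − 3072 = 3644;  5970 − 3644 = 2326;  3035 − 2326 = 709

709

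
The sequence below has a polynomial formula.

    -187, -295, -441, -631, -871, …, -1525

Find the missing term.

Using the first 5 terms:
D1: -108, -146, -190, -240
D2: -38, -44, -50
D3: -6, -6
Constant third difference = -6.
Extend forward: -50 − 6 = -56;  -240 − 56 = -296;  -871 − 296 = -1167

-1167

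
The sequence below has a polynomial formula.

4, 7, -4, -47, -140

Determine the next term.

-301

Δ: 3  -11  -43  -93
Δ²: -14  -32  -50
Δ³: -18  -18
Constant third difference = -18, so extend:
-50 − 18 = -68;  -93 − 68 = -161;  -140 − 161 = -301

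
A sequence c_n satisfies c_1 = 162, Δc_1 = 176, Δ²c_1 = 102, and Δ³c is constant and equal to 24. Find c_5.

Build the table forward from the leading diagonal:
Third differences: 24  24  24  24  24
Second differences: 102  126  150  174  198
First differences: 176  278  404  554  728
c: 162  338  616  1020  1574

1574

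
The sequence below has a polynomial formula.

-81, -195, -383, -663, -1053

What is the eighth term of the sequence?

-3063

Δ: -114, -188, -280, -390
Δ²: -74, -92, -110
Δ³: -18, -18
Constant third difference = -18, so extend:
-110 − 18 = -128;  -390 − 128 = -518;  -1053 − 518 = -1571
-128 − 18 = -146;  -518 − 146 = -664;  -1571 − 664 = -2235
-146 − 18 = -164;  -664 − 164 = -828;  -2235 − 828 = -3063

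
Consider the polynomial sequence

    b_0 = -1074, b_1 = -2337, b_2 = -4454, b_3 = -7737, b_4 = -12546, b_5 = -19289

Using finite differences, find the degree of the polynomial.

D1: -1263, -2117, -3283, -4809, -6743
D2: -854, -1166, -1526, -1934
D3: -312, -360, -408
D4: -48, -48
The fourth differences are constant, so the polynomial has degree 4.

4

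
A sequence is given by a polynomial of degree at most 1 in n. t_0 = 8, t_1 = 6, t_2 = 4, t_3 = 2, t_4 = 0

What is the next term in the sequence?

D1: -2 , -2 , -2 , -2
The first differences are constant (-2).
0 − 2 = -2

-2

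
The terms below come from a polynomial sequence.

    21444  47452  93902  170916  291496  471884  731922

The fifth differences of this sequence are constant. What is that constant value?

360

First differences: 26008, 46450, 77014, 120580, 180388, 260038
Second differences: 20442, 30564, 43566, 59808, 79650
Third differences: 10122, 13002, 16242, 19842
Fourth differences: 2880, 3240, 3600
Fifth differences: 360, 360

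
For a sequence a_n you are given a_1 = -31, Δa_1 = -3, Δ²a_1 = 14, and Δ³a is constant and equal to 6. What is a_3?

Build the table forward from the leading diagonal:
Δ³: 6  6  6
Δ²: 14  20  26
Δ: -3  11  31
a: -31  -34  -23

-23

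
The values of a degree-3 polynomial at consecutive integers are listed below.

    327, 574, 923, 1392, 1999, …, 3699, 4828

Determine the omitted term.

2762

Using the first 5 terms:
247, 349, 469, 607
102, 120, 138
18, 18
Constant third difference = 18.
Extend forward: 138 + 18 = 156;  607 + 156 = 763;  1999 + 763 = 2762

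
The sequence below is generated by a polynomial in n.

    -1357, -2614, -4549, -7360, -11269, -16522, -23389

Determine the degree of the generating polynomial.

4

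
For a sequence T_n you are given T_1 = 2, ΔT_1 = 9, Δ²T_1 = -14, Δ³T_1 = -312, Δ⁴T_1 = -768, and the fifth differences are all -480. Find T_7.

-20794

Build the table forward from the leading diagonal:
Fifth differences: -480  -480  -480  -480  -480  -480  -480
Fourth differences: -768  -1248  -1728  -2208  -2688  -3168  -3648
Third differences: -312  -1080  -2328  -4056  -6264  -8952  -12120
Second differences: -14  -326  -1406  -3734  -7790  -14054  -23006
First differences: 9  -5  -331  -1737  -5471  -13261  -27315
T: 2  11  6  -325  -2062  -7533  -20794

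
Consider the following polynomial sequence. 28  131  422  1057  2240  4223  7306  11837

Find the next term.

D1: 103, 291, 635, 1183, 1983, 3083, 4531
D2: 188, 344, 548, 800, 1100, 1448
D3: 156, 204, 252, 300, 348
D4: 48, 48, 48, 48
Constant fourth difference = 48, so extend:
348 + 48 = 396;  1448 + 396 = 1844;  4531 + 1844 = 6375;  11837 + 6375 = 18212

18212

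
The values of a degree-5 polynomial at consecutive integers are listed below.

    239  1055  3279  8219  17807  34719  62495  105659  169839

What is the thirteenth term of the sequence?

794639

D1: 816 , 2224 , 4940 , 9588 , 16912 , 27776 , 43164 , 64180
D2: 1408 , 2716 , 4648 , 7324 , 10864 , 15388 , 21016
D3: 1308 , 1932 , 2676 , 3540 , 4524 , 5628
D4: 624 , 744 , 864 , 984 , 1104
D5: 120 , 120 , 120 , 120
Fifth differences constant at 120.
1104 + 120 = 1224;  5628 + 1224 = 6852;  21016 + 6852 = 27868;  64180 + 27868 = 92048;  169839 + 92048 = 261887
1224 + 120 = 1344;  6852 + 1344 = 8196;  27868 + 8196 = 36064;  92048 + 36064 = 128112;  261887 + 128112 = 389999
1344 + 120 = 1464;  8196 + 1464 = 9660;  36064 + 9660 = 45724;  128112 + 45724 = 173836;  389999 + 173836 = 563835
1464 + 120 = 1584;  9660 + 1584 = 11244;  45724 + 11244 = 56968;  173836 + 56968 = 230804;  563835 + 230804 = 794639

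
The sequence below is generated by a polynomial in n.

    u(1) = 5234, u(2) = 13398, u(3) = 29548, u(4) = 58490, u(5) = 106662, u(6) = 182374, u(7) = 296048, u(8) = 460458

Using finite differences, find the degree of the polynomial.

5

Δ: 8164, 16150, 28942, 48172, 75712, 113674, 164410
Δ²: 7986, 12792, 19230, 27540, 37962, 50736
Δ³: 4806, 6438, 8310, 10422, 12774
Δ⁴: 1632, 1872, 2112, 2352
Δ⁵: 240, 240, 240
The fifth differences are constant, so the polynomial has degree 5.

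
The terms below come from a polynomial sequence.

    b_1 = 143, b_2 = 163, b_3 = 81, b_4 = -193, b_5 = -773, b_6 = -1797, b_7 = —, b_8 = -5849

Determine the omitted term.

Using the first 6 terms:
First differences: 20  -82  -274  -580  -1024
Second differences: -102  -192  -306  -444
Third differences: -90  -114  -138
Fourth differences: -24  -24
Constant fourth difference = -24.
Extend forward: -138 − 24 = -162;  -444 − 162 = -606;  -1024 − 606 = -1630;  -1797 − 1630 = -3427

-3427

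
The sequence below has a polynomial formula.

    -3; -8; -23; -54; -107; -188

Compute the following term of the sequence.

First differences: -5, -15, -31, -53, -81
Second differences: -10, -16, -22, -28
Third differences: -6, -6, -6
Third differences constant at -6.
-28 − 6 = -34;  -81 − 34 = -115;  -188 − 115 = -303

-303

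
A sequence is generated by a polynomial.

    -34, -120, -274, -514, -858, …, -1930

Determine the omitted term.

-1324

Using the first 5 terms:
D1: -86  -154  -240  -344
D2: -68  -86  -104
D3: -18  -18
Constant third difference = -18.
Extend forward: -104 − 18 = -122;  -344 − 122 = -466;  -858 − 466 = -1324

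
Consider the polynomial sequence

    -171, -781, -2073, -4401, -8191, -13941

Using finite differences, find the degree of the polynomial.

D1: -610, -1292, -2328, -3790, -5750
D2: -682, -1036, -1462, -1960
D3: -354, -426, -498
D4: -72, -72
The fourth differences are constant, so the polynomial has degree 4.

4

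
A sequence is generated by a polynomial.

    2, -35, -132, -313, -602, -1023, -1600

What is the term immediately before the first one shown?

First differences: -37  -97  -181  -289  -421  -577
Second differences: -60  -84  -108  -132  -156
Third differences: -24  -24  -24  -24
The third differences are constant at -24.
Work back: -60 + 24 = -36;  -37 + 36 = -1;  2 + 1 = 3

3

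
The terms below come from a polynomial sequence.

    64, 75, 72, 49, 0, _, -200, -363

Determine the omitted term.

-81

Using the first 5 terms:
Δ: 11  -3  -23  -49
Δ²: -14  -20  -26
Δ³: -6  -6
Constant third difference = -6.
Extend forward: -26 − 6 = -32;  -49 − 32 = -81;  0 − 81 = -81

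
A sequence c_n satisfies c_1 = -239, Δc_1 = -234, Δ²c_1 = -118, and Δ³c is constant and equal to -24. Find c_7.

Build the table forward from the leading diagonal:
D3: -24, -24, -24, -24, -24, -24, -24
D2: -118, -142, -166, -190, -214, -238, -262
D1: -234, -352, -494, -660, -850, -1064, -1302
c: -239, -473, -825, -1319, -1979, -2829, -3893

-3893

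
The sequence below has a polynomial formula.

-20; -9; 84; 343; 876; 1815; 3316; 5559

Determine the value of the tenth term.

First differences: 11, 93, 259, 533, 939, 1501, 2243
Second differences: 82, 166, 274, 406, 562, 742
Third differences: 84, 108, 132, 156, 180
Fourth differences: 24, 24, 24, 24
The fourth differences are constant (24).
180 + 24 = 204;  742 + 204 = 946;  2243 + 946 = 3189;  5559 + 3189 = 8748
204 + 24 = 228;  946 + 228 = 1174;  3189 + 1174 = 4363;  8748 + 4363 = 13111

13111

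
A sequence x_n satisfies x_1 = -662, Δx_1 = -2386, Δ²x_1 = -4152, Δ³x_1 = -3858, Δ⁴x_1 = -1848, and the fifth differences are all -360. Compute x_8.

Build the table forward from the leading diagonal:
Fifth differences: -360  -360  -360  -360  -360  -360  -360  -360
Fourth differences: -1848  -2208  -2568  -2928  -3288  -3648  -4008  -4368
Third differences: -3858  -5706  -7914  -10482  -13410  -16698  -20346  -24354
Second differences: -4152  -8010  -13716  -21630  -32112  -45522  -62220  -82566
First differences: -2386  -6538  -14548  -28264  -49894  -82006  -127528  -189748
x: -662  -3048  -9586  -24134  -52398  -102292  -184298  -311826

-311826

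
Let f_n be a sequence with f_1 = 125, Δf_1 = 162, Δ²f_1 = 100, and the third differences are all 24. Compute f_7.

Build the table forward from the leading diagonal:
Third differences: 24, 24, 24, 24, 24, 24, 24
Second differences: 100, 124, 148, 172, 196, 220, 244
First differences: 162, 262, 386, 534, 706, 902, 1122
f: 125, 287, 549, 935, 1469, 2175, 3077

3077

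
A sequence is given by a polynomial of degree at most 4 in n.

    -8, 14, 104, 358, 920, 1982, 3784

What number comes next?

6614

22, 90, 254, 562, 1062, 1802
68, 164, 308, 500, 740
96, 144, 192, 240
48, 48, 48
The fourth differences are constant (48).
240 + 48 = 288;  740 + 288 = 1028;  1802 + 1028 = 2830;  3784 + 2830 = 6614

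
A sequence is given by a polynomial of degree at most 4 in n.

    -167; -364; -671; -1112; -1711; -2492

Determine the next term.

-3479

Δ: -197, -307, -441, -599, -781
Δ²: -110, -134, -158, -182
Δ³: -24, -24, -24
Third differences constant at -24.
-182 − 24 = -206;  -781 − 206 = -987;  -2492 − 987 = -3479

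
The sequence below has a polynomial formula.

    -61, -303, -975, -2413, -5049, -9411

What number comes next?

-16123

Δ: -242, -672, -1438, -2636, -4362
Δ²: -430, -766, -1198, -1726
Δ³: -336, -432, -528
Δ⁴: -96, -96
Fourth differences constant at -96.
-528 − 96 = -624;  -1726 − 624 = -2350;  -4362 − 2350 = -6712;  -9411 − 6712 = -16123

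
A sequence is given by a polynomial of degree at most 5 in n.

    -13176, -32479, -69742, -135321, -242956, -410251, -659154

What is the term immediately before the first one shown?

-4381

Δ: -19303, -37263, -65579, -107635, -167295, -248903
Δ²: -17960, -28316, -42056, -59660, -81608
Δ³: -10356, -13740, -17604, -21948
Δ⁴: -3384, -3864, -4344
Δ⁵: -480, -480
The fifth differences are constant at -480.
Work back: -3384 + 480 = -2904;  -10356 + 2904 = -7452;  -17960 + 7452 = -10508;  -19303 + 10508 = -8795;  -13176 + 8795 = -4381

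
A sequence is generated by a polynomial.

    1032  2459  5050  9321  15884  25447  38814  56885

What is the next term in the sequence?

80656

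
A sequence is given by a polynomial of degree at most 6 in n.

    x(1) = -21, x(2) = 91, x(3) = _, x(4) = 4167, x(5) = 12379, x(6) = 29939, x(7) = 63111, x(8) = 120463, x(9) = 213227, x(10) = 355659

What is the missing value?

983

Using the last 7 terms:
D1: 8212  17560  33172  57352  92764  142432
D2: 9348  15612  24180  35412  49668
D3: 6264  8568  11232  14256
D4: 2304  2664  3024
D5: 360  360
Constant fifth difference = 360.
Extend backward: 2304 − 360 = 1944;  6264 − 1944 = 4320;  9348 − 4320 = 5028;  8212 − 5028 = 3184;  4167 − 3184 = 983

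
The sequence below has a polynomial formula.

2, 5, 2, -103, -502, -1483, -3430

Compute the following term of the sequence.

-6823

D1: 3, -3, -105, -399, -981, -1947
D2: -6, -102, -294, -582, -966
D3: -96, -192, -288, -384
D4: -96, -96, -96
The fourth differences are constant (-96).
-384 − 96 = -480;  -966 − 480 = -1446;  -1947 − 1446 = -3393;  -3430 − 3393 = -6823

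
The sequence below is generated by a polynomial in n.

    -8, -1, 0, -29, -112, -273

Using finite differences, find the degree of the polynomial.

3

D1: 7, 1, -29, -83, -161
D2: -6, -30, -54, -78
D3: -24, -24, -24
The third differences are constant, so the polynomial has degree 3.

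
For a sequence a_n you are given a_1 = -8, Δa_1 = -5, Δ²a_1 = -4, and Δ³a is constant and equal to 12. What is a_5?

-4

Build the table forward from the leading diagonal:
D3: 12  12  12  12  12
D2: -4  8  20  32  44
D1: -5  -9  -1  19  51
a: -8  -13  -22  -23  -4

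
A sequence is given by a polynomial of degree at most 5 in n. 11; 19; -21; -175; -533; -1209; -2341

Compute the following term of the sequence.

-4091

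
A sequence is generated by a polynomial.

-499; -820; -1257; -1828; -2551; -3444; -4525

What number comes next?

-5812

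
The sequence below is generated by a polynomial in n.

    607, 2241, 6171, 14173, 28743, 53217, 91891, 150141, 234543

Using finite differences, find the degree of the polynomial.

D1: 1634, 3930, 8002, 14570, 24474, 38674, 58250, 84402
D2: 2296, 4072, 6568, 9904, 14200, 19576, 26152
D3: 1776, 2496, 3336, 4296, 5376, 6576
D4: 720, 840, 960, 1080, 1200
D5: 120, 120, 120, 120
The fifth differences are constant, so the polynomial has degree 5.

5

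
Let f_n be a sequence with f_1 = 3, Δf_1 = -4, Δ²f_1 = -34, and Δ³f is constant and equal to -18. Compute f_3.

-39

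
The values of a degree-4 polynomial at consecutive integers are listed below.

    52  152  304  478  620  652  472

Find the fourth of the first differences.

First differences: 100, 152, 174, 142, 32, -180
Second differences: 52, 22, -32, -110, -212
Third differences: -30, -54, -78, -102
Fourth differences: -24, -24, -24

142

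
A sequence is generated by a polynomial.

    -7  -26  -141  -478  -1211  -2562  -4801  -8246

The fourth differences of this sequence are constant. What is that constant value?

-48

Δ: -19, -115, -337, -733, -1351, -2239, -3445
Δ²: -96, -222, -396, -618, -888, -1206
Δ³: -126, -174, -222, -270, -318
Δ⁴: -48, -48, -48, -48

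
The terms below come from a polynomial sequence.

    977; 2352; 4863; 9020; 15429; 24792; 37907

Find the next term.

55668

First differences: 1375, 2511, 4157, 6409, 9363, 13115
Second differences: 1136, 1646, 2252, 2954, 3752
Third differences: 510, 606, 702, 798
Fourth differences: 96, 96, 96
Constant fourth difference = 96, so extend:
798 + 96 = 894;  3752 + 894 = 4646;  13115 + 4646 = 17761;  37907 + 17761 = 55668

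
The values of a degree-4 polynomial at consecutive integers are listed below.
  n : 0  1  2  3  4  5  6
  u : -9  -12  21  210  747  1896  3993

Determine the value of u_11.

45498

First differences: -3, 33, 189, 537, 1149, 2097
Second differences: 36, 156, 348, 612, 948
Third differences: 120, 192, 264, 336
Fourth differences: 72, 72, 72
The fourth differences are constant (72).
336 + 72 = 408;  948 + 408 = 1356;  2097 + 1356 = 3453;  3993 + 3453 = 7446
408 + 72 = 480;  1356 + 480 = 1836;  3453 + 1836 = 5289;  7446 + 5289 = 12735
480 + 72 = 552;  1836 + 552 = 2388;  5289 + 2388 = 7677;  12735 + 7677 = 20412
552 + 72 = 624;  2388 + 624 = 3012;  7677 + 3012 = 10689;  20412 + 10689 = 31101
624 + 72 = 696;  3012 + 696 = 3708;  10689 + 3708 = 14397;  31101 + 14397 = 45498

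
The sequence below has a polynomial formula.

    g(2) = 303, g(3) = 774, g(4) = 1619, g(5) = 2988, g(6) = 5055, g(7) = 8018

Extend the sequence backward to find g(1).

80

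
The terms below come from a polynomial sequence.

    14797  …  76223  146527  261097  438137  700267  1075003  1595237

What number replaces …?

Using the last 7 terms:
Δ: 70304, 114570, 177040, 262130, 374736, 520234
Δ²: 44266, 62470, 85090, 112606, 145498
Δ³: 18204, 22620, 27516, 32892
Δ⁴: 4416, 4896, 5376
Δ⁵: 480, 480
Constant fifth difference = 480.
Extend backward: 4416 − 480 = 3936;  18204 − 3936 = 14268;  44266 − 14268 = 29998;  70304 − 29998 = 40306;  76223 − 40306 = 35917

35917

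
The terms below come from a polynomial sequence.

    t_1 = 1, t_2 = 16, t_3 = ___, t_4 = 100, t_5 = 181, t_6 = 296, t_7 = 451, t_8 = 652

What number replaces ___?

47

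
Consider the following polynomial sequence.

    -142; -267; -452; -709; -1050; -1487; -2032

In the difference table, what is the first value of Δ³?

-12

D1: -125, -185, -257, -341, -437, -545
D2: -60, -72, -84, -96, -108
D3: -12, -12, -12, -12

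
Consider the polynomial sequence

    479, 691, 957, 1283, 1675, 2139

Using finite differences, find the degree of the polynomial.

212, 266, 326, 392, 464
54, 60, 66, 72
6, 6, 6
The third differences are constant, so the polynomial has degree 3.

3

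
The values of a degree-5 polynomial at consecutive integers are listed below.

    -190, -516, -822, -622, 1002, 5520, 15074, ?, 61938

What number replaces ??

Using the first 7 terms:
-326  -306  200  1624  4518  9554
20  506  1424  2894  5036
486  918  1470  2142
432  552  672
120  120
Constant fifth difference = 120.
Extend forward: 672 + 120 = 792;  2142 + 792 = 2934;  5036 + 2934 = 7970;  9554 + 7970 = 17524;  15074 + 17524 = 32598

32598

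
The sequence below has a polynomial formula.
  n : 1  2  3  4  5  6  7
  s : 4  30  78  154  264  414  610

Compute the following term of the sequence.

26, 48, 76, 110, 150, 196
22, 28, 34, 40, 46
6, 6, 6, 6
Constant third difference = 6, so extend:
46 + 6 = 52;  196 + 52 = 248;  610 + 248 = 858

858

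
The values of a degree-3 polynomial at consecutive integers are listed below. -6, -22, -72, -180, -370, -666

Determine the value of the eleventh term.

-4576

D1: -16 , -50 , -108 , -190 , -296
D2: -34 , -58 , -82 , -106
D3: -24 , -24 , -24
Constant third difference = -24, so extend:
-106 − 24 = -130;  -296 − 130 = -426;  -666 − 426 = -1092
-130 − 24 = -154;  -426 − 154 = -580;  -1092 − 580 = -1672
-154 − 24 = -178;  -580 − 178 = -758;  -1672 − 758 = -2430
-178 − 24 = -202;  -758 − 202 = -960;  -2430 − 960 = -3390
-202 − 24 = -226;  -960 − 226 = -1186;  -3390 − 1186 = -4576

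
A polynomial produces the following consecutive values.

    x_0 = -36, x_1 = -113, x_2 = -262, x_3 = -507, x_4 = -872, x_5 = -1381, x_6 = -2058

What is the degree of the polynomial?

-77, -149, -245, -365, -509, -677
-72, -96, -120, -144, -168
-24, -24, -24, -24
The third differences are constant, so the polynomial has degree 3.

3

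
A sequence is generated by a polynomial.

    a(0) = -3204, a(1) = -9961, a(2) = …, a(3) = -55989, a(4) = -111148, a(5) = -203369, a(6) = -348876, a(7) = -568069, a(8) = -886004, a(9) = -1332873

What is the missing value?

Using the last 7 terms:
First differences: -55159  -92221  -145507  -219193  -317935  -446869
Second differences: -37062  -53286  -73686  -98742  -128934
Third differences: -16224  -20400  -25056  -30192
Fourth differences: -4176  -4656  -5136
Fifth differences: -480  -480
Constant fifth difference = -480.
Extend backward: -4176 + 480 = -3696;  -16224 + 3696 = -12528;  -37062 + 12528 = -24534;  -55159 + 24534 = -30625;  -55989 + 30625 = -25364

-25364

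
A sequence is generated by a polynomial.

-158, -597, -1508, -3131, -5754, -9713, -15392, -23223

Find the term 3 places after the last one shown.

Δ: -439  -911  -1623  -2623  -3959  -5679  -7831
Δ²: -472  -712  -1000  -1336  -1720  -2152
Δ³: -240  -288  -336  -384  -432
Δ⁴: -48  -48  -48  -48
The fourth differences are constant (-48).
-432 − 48 = -480;  -2152 − 480 = -2632;  -7831 − 2632 = -10463;  -23223 − 10463 = -33686
-480 − 48 = -528;  -2632 − 528 = -3160;  -10463 − 3160 = -13623;  -33686 − 13623 = -47309
-528 − 48 = -576;  -3160 − 576 = -3736;  -13623 − 3736 = -17359;  -47309 − 17359 = -64668

-64668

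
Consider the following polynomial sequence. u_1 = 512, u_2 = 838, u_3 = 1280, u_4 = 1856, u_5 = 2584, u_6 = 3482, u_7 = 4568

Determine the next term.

326  442  576  728  898  1086
116  134  152  170  188
18  18  18  18
Constant third difference = 18, so extend:
188 + 18 = 206;  1086 + 206 = 1292;  4568 + 1292 = 5860

5860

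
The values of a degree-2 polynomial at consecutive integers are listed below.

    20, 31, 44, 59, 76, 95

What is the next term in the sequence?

116

Δ: 11 , 13 , 15 , 17 , 19
Δ²: 2 , 2 , 2 , 2
Second differences constant at 2.
19 + 2 = 21;  95 + 21 = 116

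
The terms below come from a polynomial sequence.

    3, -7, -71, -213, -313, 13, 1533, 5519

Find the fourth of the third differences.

First differences: -10, -64, -142, -100, 326, 1520, 3986
Second differences: -54, -78, 42, 426, 1194, 2466
Third differences: -24, 120, 384, 768, 1272
Fourth differences: 144, 264, 384, 504
Fifth differences: 120, 120, 120

768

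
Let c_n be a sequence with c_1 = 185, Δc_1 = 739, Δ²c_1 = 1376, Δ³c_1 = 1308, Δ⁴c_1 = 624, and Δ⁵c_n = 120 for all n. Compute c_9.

Build the table forward from the leading diagonal:
Fifth differences: 120, 120, 120, 120, 120, 120, 120, 120, 120
Fourth differences: 624, 744, 864, 984, 1104, 1224, 1344, 1464, 1584
Third differences: 1308, 1932, 2676, 3540, 4524, 5628, 6852, 8196, 9660
Second differences: 1376, 2684, 4616, 7292, 10832, 15356, 20984, 27836, 36032
First differences: 739, 2115, 4799, 9415, 16707, 27539, 42895, 63879, 91715
c: 185, 924, 3039, 7838, 17253, 33960, 61499, 104394, 168273

168273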